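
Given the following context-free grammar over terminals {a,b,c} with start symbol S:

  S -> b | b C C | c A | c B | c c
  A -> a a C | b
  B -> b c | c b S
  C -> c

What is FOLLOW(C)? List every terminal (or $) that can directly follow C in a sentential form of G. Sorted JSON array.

FIRST sets, iterate to fixpoint:
iter 1:
  A via A→a a C: +{a}
  A via A→b: +{b}
  B via B→b c: +{b}
  B via B→c b S: +{c}
  C via C→c: +{c}
  S via S→b: +{b}
  S via S→c A: +{c}
  FIRST(S)={b,c}  FIRST(A)={a,b}  FIRST(B)={b,c}  FIRST(C)={c}
iter 2: (no change)
  FIRST(S)={b,c}  FIRST(A)={a,b}  FIRST(B)={b,c}  FIRST(C)={c}

FOLLOW iteration:
initialize: $ ∈ FOLLOW(S)
round 1:
  S→b C C: FOLLOW(C) ⊇ FIRST(C) = {c}; new: +{c}
  S→b C C: FOLLOW(C) ⊇ FOLLOW(S) ⊇ {$}; new: +{$}
  S→c A: FOLLOW(A) ⊇ FOLLOW(S) ⊇ {$}; new: +{$}
  S→c B: FOLLOW(B) ⊇ FOLLOW(S) ⊇ {$}; new: +{$}
  S: {$}  A: {$}  B: {$}  C: {$,c}
round 2: (stable)
  S: {$}  A: {$}  B: {$}  C: {$,c}

FOLLOW(C) = ["$", "c"]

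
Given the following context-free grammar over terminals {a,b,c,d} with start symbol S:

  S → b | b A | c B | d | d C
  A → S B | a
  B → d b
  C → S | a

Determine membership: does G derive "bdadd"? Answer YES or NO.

CNF form of G:
  S -> T0 C | T1 A | T2 B | b | d
  A -> S B | a
  B -> T0 T1
  C -> T0 C | T1 A | T2 B | a | b | d
  T0 -> d
  T1 -> b
  T2 -> c

CYK fill:
  [0..0]={C,S,T1}  "b"  orig:{C,S}
  [1..1]={C,S,T0}  "d"  orig:{C,S}
  [2..2]={A,C}  "a"
  [3..3]={C,S,T0}  "d"  orig:{C,S}
  [4..4]={C,S,T0}  "d"  orig:{C,S}
  [0..1]=∅  "bd"
  [1..2]={C,S}  "da"
  [2..3]=∅  "ad"
  [3..4]={C,S}  "dd"
  [0..2]=∅  "bda"
  [1..3]=∅  "dad"
  [2..4]=∅  "add"
  [0..3]=∅  "bdad"
  [1..4]=∅  "dadd"
  [0..4]=∅  "bdadd"

S ∉ T[0,4] ⇒ NO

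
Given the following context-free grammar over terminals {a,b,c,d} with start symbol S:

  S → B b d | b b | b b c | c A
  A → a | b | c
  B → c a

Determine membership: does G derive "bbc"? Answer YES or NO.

CNF form of G:
  S -> B X4 | T0 A | T2 T2 | T2 X5
  A -> a | b | c
  B -> T0 T1
  T0 -> c
  T1 -> a
  T2 -> b
  T3 -> d
  X4 -> T2 T3
  X5 -> T2 T0

CYK fill:
  T[0,0] 'b' = {A,T2}  orig:{A}
  T[1,1] 'b' = {A,T2}  orig:{A}
  T[2,2] 'c' = {A,T0}  orig:{A}
  T[0,1] 'bb' = {S}
  T[1,2] 'bc' = {X5}  orig:{}
  T[0,2] 'bbc' = {S}

S ∈ T[0,2] ⇒ YES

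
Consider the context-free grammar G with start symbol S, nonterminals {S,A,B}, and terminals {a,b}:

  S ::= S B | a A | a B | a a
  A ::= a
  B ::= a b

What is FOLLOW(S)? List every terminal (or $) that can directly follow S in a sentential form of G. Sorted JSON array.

Compute FIRST by fixpoint:
[1]
  A via A→a: +{a}
  B via B→a b: +{a}
  S via S→a A: +{a}
  FIRST(S)={a}  FIRST(A)={a}  FIRST(B)={a}
[2] done
  FIRST(S)={a}  FIRST(A)={a}  FIRST(B)={a}

FOLLOW iteration:
seed FOLLOW(S) with $
round 1:
  S→S B: FOLLOW(S) ⊇ FIRST(B) = {a}; new: +{a}
  S→S B: FOLLOW(B) ⊇ FOLLOW(S) ⊇ {$,a}; new: +{$,a}
  S→a A: FOLLOW(A) ⊇ FOLLOW(S) ⊇ {$,a}; new: +{$,a}
  S: {$,a}  A: {$,a}  B: {$,a}
round 2: — fixpoint
  S: {$,a}  A: {$,a}  B: {$,a}

FOLLOW(S) = ["$", "a"]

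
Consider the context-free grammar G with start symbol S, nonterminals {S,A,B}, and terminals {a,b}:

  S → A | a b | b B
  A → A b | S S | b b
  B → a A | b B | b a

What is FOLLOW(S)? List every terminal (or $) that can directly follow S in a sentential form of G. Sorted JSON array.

FIRST iteration:
[1]
  A via A→b b: +{b}
  B via B→a A: +{a}
  B via B→b B: +{b}
  S via S→A: +{b}
  S via S→a b: +{a}
  S: {a,b}  A: {b}  B: {a,b}
[2]
  A via A→S S: +{a}
  S: {a,b}  A: {a,b}  B: {a,b}
[3] done
  S: {a,b}  A: {a,b}  B: {a,b}

Compute FOLLOW by fixpoint:
FOLLOW(S) := {$}
round 1:
  A→A b: FOLLOW(A) ⊇ FIRST(b) = {b}; new: +{b}
  A→S S: FOLLOW(S) ⊇ FIRST(S) = {a,b}; new: +{a,b}
  S→A: FOLLOW(A) ⊇ FOLLOW(S) ⊇ {$,a,b}; new: +{$,a}
  S→b B: FOLLOW(B) ⊇ FOLLOW(S) ⊇ {$,a,b}; new: +{$,a,b}
  S: {$,a,b}  A: {$,a,b}  B: {$,a,b}
round 2: — fixpoint
  S: {$,a,b}  A: {$,a,b}  B: {$,a,b}

FOLLOW(S) = ["$", "a", "b"]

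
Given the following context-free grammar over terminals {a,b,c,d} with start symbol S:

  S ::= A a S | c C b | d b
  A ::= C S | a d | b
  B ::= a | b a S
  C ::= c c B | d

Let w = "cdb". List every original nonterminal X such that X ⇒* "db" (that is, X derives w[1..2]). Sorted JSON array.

CNF form of G:
  S -> A X6 | T1 T2 | T3 X7
  A -> C S | T0 T1 | b
  B -> T2 X4 | a
  C -> T3 X5 | d
  T0 -> a
  T1 -> d
  T2 -> b
  T3 -> c
  X4 -> T0 S
  X5 -> T3 B
  X6 -> T0 S
  X7 -> C T2

CYK fill, restricted to cells inside w[1..2]:
  T[1,1] 'd' = {C,T1}  orig:{C}
  T[2,2] 'b' = {A,T2}  orig:{A}
  T[1,2] 'db' = {S,X7}  orig:{S}

Original NTs in T[1,2] deriving "db": ["S"]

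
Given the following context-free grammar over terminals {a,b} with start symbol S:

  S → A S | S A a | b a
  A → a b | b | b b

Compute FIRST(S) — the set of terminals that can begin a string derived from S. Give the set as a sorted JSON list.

Compute FIRST by fixpoint:
pass 1:
  A via A→a b: +{a}
  A via A→b: +{b}
  S via S→A S: +{a,b}
  FIRST(S)={a,b}  FIRST(A)={a,b}
pass 2: — fixpoint
  FIRST(S)={a,b}  FIRST(A)={a,b}

FIRST(S) = ["a", "b"]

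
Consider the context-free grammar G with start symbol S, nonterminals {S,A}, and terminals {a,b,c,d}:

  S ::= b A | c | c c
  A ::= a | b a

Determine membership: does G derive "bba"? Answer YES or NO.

Convert to CNF:
  S -> T0 A | T2 T2 | c
  A -> T0 T1 | a
  T0 -> b
  T1 -> a
  T2 -> c

Fill CYK table bottom-up:
  [0..0]={T0}  "b"  orig:{}
  [1..1]={T0}  "b"  orig:{}
  [2..2]={A,T1}  "a"  orig:{A}
  [0..1]=∅  "bb"
  [1..2]={A,S}  "ba"
  [0..2]={S}  "bba"

S ∈ T[0,2] ⇒ YES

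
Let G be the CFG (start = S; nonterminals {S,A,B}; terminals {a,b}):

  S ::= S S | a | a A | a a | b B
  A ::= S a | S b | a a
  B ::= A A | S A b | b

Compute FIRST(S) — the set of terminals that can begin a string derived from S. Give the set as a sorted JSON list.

FIRST sets, iterate to fixpoint:
iter 1:
  A via A→a a: +{a}
  B via B→A A: +{a}
  B via B→b: +{b}
  S via S→a: +{a}
  S via S→b B: +{b}
  FIRST[S]={a,b}  FIRST[A]={a}  FIRST[B]={a,b}
iter 2:
  A via A→S a: +{b}
  FIRST[S]={a,b}  FIRST[A]={a,b}  FIRST[B]={a,b}
iter 3: — fixpoint
  FIRST[S]={a,b}  FIRST[A]={a,b}  FIRST[B]={a,b}

FIRST(S) = ["a", "b"]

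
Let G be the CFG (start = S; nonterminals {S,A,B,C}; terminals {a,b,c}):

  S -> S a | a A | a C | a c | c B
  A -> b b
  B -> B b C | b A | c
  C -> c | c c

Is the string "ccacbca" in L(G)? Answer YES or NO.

CNF form of G:
  S -> S T2 | T1 B | T2 A | T2 C | T2 T1
  A -> T0 T0
  B -> B X3 | T0 A | c
  C -> T1 T1 | c
  T0 -> b
  T1 -> c
  T2 -> a
  X3 -> T0 C

Fill CYK table bottom-up:
  [0..0]={B,C,T1}  "c"  orig:{B,C}
  [1..1]={B,C,T1}  "c"  orig:{B,C}
  [2..2]={T2}  "a"  orig:{}
  [3..3]={B,C,T1}  "c"  orig:{B,C}
  [4..4]={T0}  "b"  orig:{}
  [5..5]={B,C,T1}  "c"  orig:{B,C}
  [6..6]={T2}  "a"  orig:{}
  [0..1]={C,S}  "cc"
  [1..2]=∅  "ca"
  [2..3]={S}  "ac"
  [3..4]=∅  "cb"
  [4..5]={X3}  "bc"  orig:{}
  [5..6]=∅  "ca"
  [0..2]={S}  "cca"
  [1..3]=∅  "cac"
  [2..4]=∅  "acb"
  [3..5]={B}  "cbc"
  [4..6]=∅  "bca"
  [0..3]=∅  "ccac"
  [1..4]=∅  "cacb"
  [2..5]=∅  "acbc"
  [3..6]=∅  "cbca"
  [0..4]=∅  "ccacb"
  [1..5]=∅  "cacbc"
  [2..6]=∅  "acbca"
  [0..5]=∅  "ccacbc"
  [1..6]=∅  "cacbca"
  [0..6]=∅  "ccacbca"

S ∉ T[0,6] ⇒ NO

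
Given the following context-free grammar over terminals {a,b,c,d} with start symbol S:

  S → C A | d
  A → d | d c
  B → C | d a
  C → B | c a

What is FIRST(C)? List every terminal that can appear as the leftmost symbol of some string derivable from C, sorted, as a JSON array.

FIRST sets, iterate to fixpoint:
pass 1:
  A via A→d: +{d}
  B via B→d a: +{d}
  C via C→B: +{d}
  C via C→c a: +{c}
  S via S→C A: +{c,d}
  FIRST(S)={c,d}  FIRST(A)={d}  FIRST(B)={d}  FIRST(C)={c,d}
pass 2:
  B via B→C: +{c}
  FIRST(S)={c,d}  FIRST(A)={d}  FIRST(B)={c,d}  FIRST(C)={c,d}
pass 3: (no change)
  FIRST(S)={c,d}  FIRST(A)={d}  FIRST(B)={c,d}  FIRST(C)={c,d}

FIRST(C) = ["c", "d"]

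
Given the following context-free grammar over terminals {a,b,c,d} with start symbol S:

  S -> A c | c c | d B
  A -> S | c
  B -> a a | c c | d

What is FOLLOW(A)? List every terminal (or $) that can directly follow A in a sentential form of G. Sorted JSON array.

FIRST sets, iterate to fixpoint:
round 1:
  A via A→c: +{c}
  B via B→a a: +{a}
  B via B→c c: +{c}
  B via B→d: +{d}
  S via S→A c: +{c}
  S via S→d B: +{d}
  FIRST(S)={c,d}  FIRST(A)={c}  FIRST(B)={a,c,d}
round 2:
  A via A→S: +{d}
  FIRST(S)={c,d}  FIRST(A)={c,d}  FIRST(B)={a,c,d}
round 3: (no change)
  FIRST(S)={c,d}  FIRST(A)={c,d}  FIRST(B)={a,c,d}

Compute FOLLOW by fixpoint:
seed FOLLOW(S) with $
[1]
  S→A c: FOLLOW(A) ⊇ FIRST(c) = {c}; new: +{c}
  S→d B: FOLLOW(B) ⊇ FOLLOW(S) ⊇ {$}; new: +{$}
  FOLLOW(S)={$}  FOLLOW(A)={c}  FOLLOW(B)={$}
[2]
  A→S: FOLLOW(S) ⊇ FOLLOW(A) ⊇ {c}; new: +{c}
  S→d B: FOLLOW(B) ⊇ FOLLOW(S) ⊇ {$,c}; new: +{c}
  FOLLOW(S)={$,c}  FOLLOW(A)={c}  FOLLOW(B)={$,c}
[3] done
  FOLLOW(S)={$,c}  FOLLOW(A)={c}  FOLLOW(B)={$,c}

FOLLOW(A) = ["c"]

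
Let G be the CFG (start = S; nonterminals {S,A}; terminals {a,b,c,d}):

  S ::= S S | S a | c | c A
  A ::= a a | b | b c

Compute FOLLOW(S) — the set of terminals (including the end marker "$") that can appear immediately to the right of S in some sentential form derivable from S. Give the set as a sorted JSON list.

FIRST iteration:
iter 1:
  A via A→a a: +{a}
  A via A→b: +{b}
  S via S→c: +{c}
  S: {c}  A: {a,b}
iter 2: done
  S: {c}  A: {a,b}

Compute FOLLOW by fixpoint:
FOLLOW(S) := {$}
iter 1:
  S→S S: FOLLOW(S) ⊇ FIRST(S) = {c}; new: +{c}
  S→S a: FOLLOW(S) ⊇ FIRST(a) = {a}; new: +{a}
  S→c A: FOLLOW(A) ⊇ FOLLOW(S) ⊇ {$,a,c}; new: +{$,a,c}
  S: {$,a,c}  A: {$,a,c}
iter 2: (no change)
  S: {$,a,c}  A: {$,a,c}

FOLLOW(S) = ["$", "a", "c"]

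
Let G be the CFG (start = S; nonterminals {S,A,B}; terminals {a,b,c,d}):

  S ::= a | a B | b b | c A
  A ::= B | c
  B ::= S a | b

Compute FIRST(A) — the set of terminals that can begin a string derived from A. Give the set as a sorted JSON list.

FIRST iteration:
pass 1:
  A via A→c: +{c}
  B via B→b: +{b}
  S via S→a: +{a}
  S via S→b b: +{b}
  S via S→c A: +{c}
  FIRST[S]={a,b,c}  FIRST[A]={c}  FIRST[B]={b}
pass 2:
  A via A→B: +{b}
  B via B→S a: +{a,c}
  FIRST[S]={a,b,c}  FIRST[A]={b,c}  FIRST[B]={a,b,c}
pass 3:
  A via A→B: +{a}
  FIRST[S]={a,b,c}  FIRST[A]={a,b,c}  FIRST[B]={a,b,c}
pass 4: (stable)
  FIRST[S]={a,b,c}  FIRST[A]={a,b,c}  FIRST[B]={a,b,c}

FIRST(A) = ["a", "b", "c"]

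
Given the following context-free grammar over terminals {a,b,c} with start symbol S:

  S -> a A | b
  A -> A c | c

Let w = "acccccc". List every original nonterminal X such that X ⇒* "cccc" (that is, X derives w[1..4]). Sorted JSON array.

CNF form of G:
  S -> T1 A | b
  A -> A T0 | c
  T0 -> c
  T1 -> a

CYK fill — only the sub-triangle for w[1..4]:
  T[1,1] 'c' = {A,T0}  orig:{A}
  T[2,2] 'c' = {A,T0}  orig:{A}
  T[3,3] 'c' = {A,T0}  orig:{A}
  T[4,4] 'c' = {A,T0}  orig:{A}
  T[1,2] 'cc' = {A}
  T[2,3] 'cc' = {A}
  T[3,4] 'cc' = {A}
  T[1,3] 'ccc' = {A}
  T[2,4] 'ccc' = {A}
  T[1,4] 'cccc' = {A}

Original NTs in T[1,4] deriving "cccc": ["A"]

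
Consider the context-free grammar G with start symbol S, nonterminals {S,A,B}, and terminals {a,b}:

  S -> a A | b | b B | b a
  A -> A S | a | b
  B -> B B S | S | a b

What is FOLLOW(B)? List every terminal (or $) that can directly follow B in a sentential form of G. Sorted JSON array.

FIRST sets, iterate to fixpoint:
round 1:
  A via A→a: +{a}
  A via A→b: +{b}
  B via B→a b: +{a}
  S via S→a A: +{a}
  S via S→b: +{b}
  S: {a,b}  A: {a,b}  B: {a}
round 2:
  B via B→S: +{b}
  S: {a,b}  A: {a,b}  B: {a,b}
round 3: — fixpoint
  S: {a,b}  A: {a,b}  B: {a,b}

Compute FOLLOW by fixpoint:
initialize: $ ∈ FOLLOW(S)
round 1:
  A→A S: FOLLOW(A) ⊇ FIRST(S) = {a,b}; new: +{a,b}
  A→A S: FOLLOW(S) ⊇ FOLLOW(A) ⊇ {a,b}; new: +{a,b}
  B→B B S: FOLLOW(B) ⊇ FIRST(B) = {a,b}; new: +{a,b}
  S→a A: FOLLOW(A) ⊇ FOLLOW(S) ⊇ {$,a,b}; new: +{$}
  S→b B: FOLLOW(B) ⊇ FOLLOW(S) ⊇ {$,a,b}; new: +{$}
  S: {$,a,b}  A: {$,a,b}  B: {$,a,b}
round 2: done
  S: {$,a,b}  A: {$,a,b}  B: {$,a,b}

FOLLOW(B) = ["$", "a", "b"]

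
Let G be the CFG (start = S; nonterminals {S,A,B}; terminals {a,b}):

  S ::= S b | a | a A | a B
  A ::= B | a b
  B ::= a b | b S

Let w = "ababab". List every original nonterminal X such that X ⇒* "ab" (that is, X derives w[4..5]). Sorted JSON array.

Convert to CNF:
  S -> S T1 | T0 A | T0 B | a
  A -> T0 T1 | T1 S
  B -> T0 T1 | T1 S
  T0 -> a
  T1 -> b

CYK fill (cells [i..j] with 4 ≤ i ≤ j ≤ 5 only):
  [4..4]={S,T0}  "a"  orig:{S}
  [5..5]={T1}  "b"  orig:{}
  [4..5]={A,B,S}  "ab"

Original NTs in T[4,5] deriving "ab": ["A", "B", "S"]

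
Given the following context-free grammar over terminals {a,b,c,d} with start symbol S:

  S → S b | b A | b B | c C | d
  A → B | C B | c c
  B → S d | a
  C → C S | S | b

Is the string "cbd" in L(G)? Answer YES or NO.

Convert to CNF:
  S -> S T2 | T1 C | T2 A | T2 B | d
  A -> C B | S T0 | T1 T1 | a
  B -> S T0 | a
  C -> C S | S T2 | T1 C | T2 A | T2 B | b | d
  T0 -> d
  T1 -> c
  T2 -> b

CYK fill:
  cell(0,0) c: {T1}  orig:{}
  cell(1,1) b: {C,T2}  orig:{C}
  cell(2,2) d: {C,S,T0}  orig:{C,S}
  cell(0,1) cb: {C,S}
  cell(1,2) bd: {C}
  cell(0,2) cbd: {A,B,C,S}

S ∈ T[0,2] ⇒ YES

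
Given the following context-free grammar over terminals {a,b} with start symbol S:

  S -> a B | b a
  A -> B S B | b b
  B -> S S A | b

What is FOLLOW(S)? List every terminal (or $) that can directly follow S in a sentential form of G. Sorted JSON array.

Compute FIRST by fixpoint:
pass 1:
  A via A→b b: +{b}
  B via B→b: +{b}
  S via S→a B: +{a}
  S via S→b a: +{b}
  S: {a,b}  A: {b}  B: {b}
pass 2:
  B via B→S S A: +{a}
  S: {a,b}  A: {b}  B: {a,b}
pass 3:
  A via A→B S B: +{a}
  S: {a,b}  A: {a,b}  B: {a,b}
pass 4: (no change)
  S: {a,b}  A: {a,b}  B: {a,b}

FOLLOW sets:
seed FOLLOW(S) with $
pass 1:
  A→B S B: FOLLOW(B) ⊇ FIRST(S) = {a,b}; new: +{a,b}
  A→B S B: FOLLOW(S) ⊇ FIRST(B) = {a,b}; new: +{a,b}
  B→S S A: FOLLOW(A) ⊇ FOLLOW(B) ⊇ {a,b}; new: +{a,b}
  S→a B: FOLLOW(B) ⊇ FOLLOW(S) ⊇ {$,a,b}; new: +{$}
  FOLLOW[S]={$,a,b}  FOLLOW[A]={a,b}  FOLLOW[B]={$,a,b}
pass 2:
  B→S S A: FOLLOW(A) ⊇ FOLLOW(B) ⊇ {$,a,b}; new: +{$}
  FOLLOW[S]={$,a,b}  FOLLOW[A]={$,a,b}  FOLLOW[B]={$,a,b}
pass 3: done
  FOLLOW[S]={$,a,b}  FOLLOW[A]={$,a,b}  FOLLOW[B]={$,a,b}

FOLLOW(S) = ["$", "a", "b"]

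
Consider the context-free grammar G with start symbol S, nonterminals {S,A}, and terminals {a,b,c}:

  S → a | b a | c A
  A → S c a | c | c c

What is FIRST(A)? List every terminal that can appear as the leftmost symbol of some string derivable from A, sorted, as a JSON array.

FIRST sets, iterate to fixpoint:
round 1:
  A via A→c: +{c}
  S via S→a: +{a}
  S via S→b a: +{b}
  S via S→c A: +{c}
  S: {a,b,c}  A: {c}
round 2:
  A via A→S c a: +{a,b}
  S: {a,b,c}  A: {a,b,c}
round 3: — fixpoint
  S: {a,b,c}  A: {a,b,c}

FIRST(A) = ["a", "b", "c"]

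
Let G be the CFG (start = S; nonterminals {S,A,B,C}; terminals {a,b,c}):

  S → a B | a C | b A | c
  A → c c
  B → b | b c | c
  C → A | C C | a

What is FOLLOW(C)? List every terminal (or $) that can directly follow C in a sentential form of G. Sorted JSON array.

FIRST sets, iterate to fixpoint:
pass 1:
  A via A→c c: +{c}
  B via B→b: +{b}
  B via B→c: +{c}
  C via C→A: +{c}
  C via C→a: +{a}
  S via S→a B: +{a}
  S via S→b A: +{b}
  S via S→c: +{c}
  S: {a,b,c}  A: {c}  B: {b,c}  C: {a,c}
pass 2: (no change)
  S: {a,b,c}  A: {c}  B: {b,c}  C: {a,c}

FOLLOW sets:
seed FOLLOW(S) with $
pass 1:
  C→C C: FOLLOW(C) ⊇ FIRST(C) = {a,c}; new: +{a,c}
  S→a B: FOLLOW(B) ⊇ FOLLOW(S) ⊇ {$}; new: +{$}
  S→a C: FOLLOW(C) ⊇ FOLLOW(S) ⊇ {$}; new: +{$}
  S→b A: FOLLOW(A) ⊇ FOLLOW(S) ⊇ {$}; new: +{$}
  FOLLOW[S]={$}  FOLLOW[A]={$}  FOLLOW[B]={$}  FOLLOW[C]={$,a,c}
pass 2:
  C→A: FOLLOW(A) ⊇ FOLLOW(C) ⊇ {$,a,c}; new: +{a,c}
  FOLLOW[S]={$}  FOLLOW[A]={$,a,c}  FOLLOW[B]={$}  FOLLOW[C]={$,a,c}
pass 3: (stable)
  FOLLOW[S]={$}  FOLLOW[A]={$,a,c}  FOLLOW[B]={$}  FOLLOW[C]={$,a,c}

FOLLOW(C) = ["$", "a", "c"]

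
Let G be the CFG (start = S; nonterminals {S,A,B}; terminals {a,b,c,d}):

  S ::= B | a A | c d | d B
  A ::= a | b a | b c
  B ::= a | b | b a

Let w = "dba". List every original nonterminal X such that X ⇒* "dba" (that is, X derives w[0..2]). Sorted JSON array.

Convert to CNF:
  S -> T0 T1 | T1 A | T2 T3 | T3 B | a | b
  A -> T0 T1 | T0 T2 | a
  B -> T0 T1 | a | b
  T0 -> b
  T1 -> a
  T2 -> c
  T3 -> d

CYK fill (cells [i..j] with 0 ≤ i ≤ j ≤ 2 only):
  [0..0]={T3}  "d"  orig:{}
  [1..1]={B,S,T0}  "b"  orig:{B,S}
  [2..2]={A,B,S,T1}  "a"  orig:{A,B,S}
  [0..1]={S}  "db"
  [1..2]={A,B,S}  "ba"
  [0..2]={S}  "dba"

Original NTs in T[0,2] deriving "dba": ["S"]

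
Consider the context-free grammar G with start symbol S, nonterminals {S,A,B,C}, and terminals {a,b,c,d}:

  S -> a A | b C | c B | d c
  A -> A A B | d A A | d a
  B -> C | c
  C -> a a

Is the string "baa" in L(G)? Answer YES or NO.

CNF form of G:
  S -> T0 T3 | T1 A | T2 C | T3 B
  A -> A X4 | T0 T1 | T0 X5
  B -> T1 T1 | c
  C -> T1 T1
  T0 -> d
  T1 -> a
  T2 -> b
  T3 -> c
  X4 -> A B
  X5 -> A A

CYK fill:
  cell(0,0) b: {T2}  orig:{}
  cell(1,1) a: {T1}  orig:{}
  cell(2,2) a: {T1}  orig:{}
  cell(0,1) ba: ∅
  cell(1,2) aa: {B,C}
  cell(0,2) baa: {S}

S ∈ T[0,2] ⇒ YES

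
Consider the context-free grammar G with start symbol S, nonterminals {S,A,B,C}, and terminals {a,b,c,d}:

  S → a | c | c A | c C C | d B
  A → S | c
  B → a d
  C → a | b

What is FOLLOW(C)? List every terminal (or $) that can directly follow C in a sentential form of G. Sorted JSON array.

FIRST sets, iterate to fixpoint:
[1]
  A via A→c: +{c}
  B via B→a d: +{a}
  C via C→a: +{a}
  C via C→b: +{b}
  S via S→a: +{a}
  S via S→c: +{c}
  S via S→d B: +{d}
  S: {a,c,d}  A: {c}  B: {a}  C: {a,b}
[2]
  A via A→S: +{a,d}
  S: {a,c,d}  A: {a,c,d}  B: {a}  C: {a,b}
[3] done
  S: {a,c,d}  A: {a,c,d}  B: {a}  C: {a,b}

FOLLOW sets:
initialize: $ ∈ FOLLOW(S)
iter 1:
  S→c A: FOLLOW(A) ⊇ FOLLOW(S) ⊇ {$}; new: +{$}
  S→c C C: FOLLOW(C) ⊇ FIRST(C) = {a,b}; new: +{a,b}
  S→c C C: FOLLOW(C) ⊇ FOLLOW(S) ⊇ {$}; new: +{$}
  S→d B: FOLLOW(B) ⊇ FOLLOW(S) ⊇ {$}; new: +{$}
  FOLLOW(S)={$}  FOLLOW(A)={$}  FOLLOW(B)={$}  FOLLOW(C)={$,a,b}
iter 2: (no change)
  FOLLOW(S)={$}  FOLLOW(A)={$}  FOLLOW(B)={$}  FOLLOW(C)={$,a,b}

FOLLOW(C) = ["$", "a", "b"]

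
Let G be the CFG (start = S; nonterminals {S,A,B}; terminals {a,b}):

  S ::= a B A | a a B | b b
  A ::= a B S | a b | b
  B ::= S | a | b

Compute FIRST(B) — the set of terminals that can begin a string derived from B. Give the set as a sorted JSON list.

FIRST sets, iterate to fixpoint:
round 1:
  A via A→a B S: +{a}
  A via A→b: +{b}
  B via B→a: +{a}
  B via B→b: +{b}
  S via S→a B A: +{a}
  S via S→b b: +{b}
  S: {a,b}  A: {a,b}  B: {a,b}
round 2: (stable)
  S: {a,b}  A: {a,b}  B: {a,b}

FIRST(B) = ["a", "b"]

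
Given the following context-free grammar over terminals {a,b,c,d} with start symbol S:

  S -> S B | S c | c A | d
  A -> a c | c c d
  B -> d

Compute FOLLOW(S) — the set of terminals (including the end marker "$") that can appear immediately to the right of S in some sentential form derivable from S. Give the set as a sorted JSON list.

FIRST iteration:
[1]
  A via A→a c: +{a}
  A via A→c c d: +{c}
  B via B→d: +{d}
  S via S→c A: +{c}
  S via S→d: +{d}
  S: {c,d}  A: {a,c}  B: {d}
[2] — fixpoint
  S: {c,d}  A: {a,c}  B: {d}

FOLLOW sets:
initialize: $ ∈ FOLLOW(S)
iter 1:
  S→S B: FOLLOW(S) ⊇ FIRST(B) = {d}; new: +{d}
  S→S B: FOLLOW(B) ⊇ FOLLOW(S) ⊇ {$,d}; new: +{$,d}
  S→S c: FOLLOW(S) ⊇ FIRST(c) = {c}; new: +{c}
  S→c A: FOLLOW(A) ⊇ FOLLOW(S) ⊇ {$,c,d}; new: +{$,c,d}
  FOLLOW[S]={$,c,d}  FOLLOW[A]={$,c,d}  FOLLOW[B]={$,d}
iter 2:
  S→S B: FOLLOW(B) ⊇ FOLLOW(S) ⊇ {$,c,d}; new: +{c}
  FOLLOW[S]={$,c,d}  FOLLOW[A]={$,c,d}  FOLLOW[B]={$,c,d}
iter 3: — fixpoint
  FOLLOW[S]={$,c,d}  FOLLOW[A]={$,c,d}  FOLLOW[B]={$,c,d}

FOLLOW(S) = ["$", "c", "d"]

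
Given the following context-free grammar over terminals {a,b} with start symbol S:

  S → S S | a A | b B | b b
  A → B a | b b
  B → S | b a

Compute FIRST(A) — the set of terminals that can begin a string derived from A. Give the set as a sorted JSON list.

FIRST iteration:
round 1:
  A via A→b b: +{b}
  B via B→b a: +{b}
  S via S→a A: +{a}
  S via S→b B: +{b}
  FIRST[S]={a,b}  FIRST[A]={b}  FIRST[B]={b}
round 2:
  B via B→S: +{a}
  FIRST[S]={a,b}  FIRST[A]={b}  FIRST[B]={a,b}
round 3:
  A via A→B a: +{a}
  FIRST[S]={a,b}  FIRST[A]={a,b}  FIRST[B]={a,b}
round 4: (no change)
  FIRST[S]={a,b}  FIRST[A]={a,b}  FIRST[B]={a,b}

FIRST(A) = ["a", "b"]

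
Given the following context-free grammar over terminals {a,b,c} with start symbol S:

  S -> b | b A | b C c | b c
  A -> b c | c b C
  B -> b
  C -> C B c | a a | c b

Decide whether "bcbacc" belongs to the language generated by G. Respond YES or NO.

CNF form of G:
  S -> T0 A | T0 T1 | T0 X5 | b
  A -> T0 T1 | T1 X3
  B -> b
  C -> C X4 | T1 T0 | T2 T2
  T0 -> b
  T1 -> c
  T2 -> a
  X3 -> T0 C
  X4 -> B T1
  X5 -> C T1

CYK fill:
  cell(0,0) b: {B,S,T0}  orig:{B,S}
  cell(1,1) c: {T1}  orig:{}
  cell(2,2) b: {B,S,T0}  orig:{B,S}
  cell(3,3) a: {T2}  orig:{}
  cell(4,4) c: {T1}  orig:{}
  cell(5,5) c: {T1}  orig:{}
  cell(0,1) bc: {A,S,X4}  orig:{A,S}
  cell(1,2) cb: {C}
  cell(2,3) ba: ∅
  cell(3,4) ac: ∅
  cell(4,5) cc: ∅
  cell(0,2) bcb: {X3}  orig:{}
  cell(1,3) cba: ∅
  cell(2,4) bac: ∅
  cell(3,5) acc: ∅
  cell(0,3) bcba: ∅
  cell(1,4) cbac: ∅
  cell(2,5) bacc: ∅
  cell(0,4) bcbac: ∅
  cell(1,5) cbacc: ∅
  cell(0,5) bcbacc: ∅

S ∉ T[0,5] ⇒ NO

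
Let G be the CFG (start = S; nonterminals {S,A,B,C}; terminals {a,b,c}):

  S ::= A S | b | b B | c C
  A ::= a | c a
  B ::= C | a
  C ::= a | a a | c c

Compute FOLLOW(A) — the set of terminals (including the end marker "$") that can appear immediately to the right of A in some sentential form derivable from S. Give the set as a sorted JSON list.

FIRST sets, iterate to fixpoint:
iter 1:
  A via A→a: +{a}
  A via A→c a: +{c}
  B via B→a: +{a}
  C via C→a: +{a}
  C via C→c c: +{c}
  S via S→A S: +{a,c}
  S via S→b: +{b}
  FIRST(S)={a,b,c}  FIRST(A)={a,c}  FIRST(B)={a}  FIRST(C)={a,c}
iter 2:
  B via B→C: +{c}
  FIRST(S)={a,b,c}  FIRST(A)={a,c}  FIRST(B)={a,c}  FIRST(C)={a,c}
iter 3: done
  FIRST(S)={a,b,c}  FIRST(A)={a,c}  FIRST(B)={a,c}  FIRST(C)={a,c}

Compute FOLLOW by fixpoint:
FOLLOW(S) := {$}
[1]
  S→A S: FOLLOW(A) ⊇ FIRST(S) = {a,b,c}; new: +{a,b,c}
  S→b B: FOLLOW(B) ⊇ FOLLOW(S) ⊇ {$}; new: +{$}
  S→c C: FOLLOW(C) ⊇ FOLLOW(S) ⊇ {$}; new: +{$}
  S: {$}  A: {a,b,c}  B: {$}  C: {$}
[2] (stable)
  S: {$}  A: {a,b,c}  B: {$}  C: {$}

FOLLOW(A) = ["a", "b", "c"]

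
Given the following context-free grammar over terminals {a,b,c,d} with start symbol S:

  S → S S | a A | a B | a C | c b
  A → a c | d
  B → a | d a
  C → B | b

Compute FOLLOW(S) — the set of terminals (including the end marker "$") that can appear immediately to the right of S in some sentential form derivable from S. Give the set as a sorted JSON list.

Compute FIRST by fixpoint:
iter 1:
  A via A→a c: +{a}
  A via A→d: +{d}
  B via B→a: +{a}
  B via B→d a: +{d}
  C via C→B: +{a,d}
  C via C→b: +{b}
  S via S→a A: +{a}
  S via S→c b: +{c}
  FIRST[S]={a,c}  FIRST[A]={a,d}  FIRST[B]={a,d}  FIRST[C]={a,b,d}
iter 2: done
  FIRST[S]={a,c}  FIRST[A]={a,d}  FIRST[B]={a,d}  FIRST[C]={a,b,d}

Compute FOLLOW by fixpoint:
initialize: $ ∈ FOLLOW(S)
pass 1:
  S→S S: FOLLOW(S) ⊇ FIRST(S) = {a,c}; new: +{a,c}
  S→a A: FOLLOW(A) ⊇ FOLLOW(S) ⊇ {$,a,c}; new: +{$,a,c}
  S→a B: FOLLOW(B) ⊇ FOLLOW(S) ⊇ {$,a,c}; new: +{$,a,c}
  S→a C: FOLLOW(C) ⊇ FOLLOW(S) ⊇ {$,a,c}; new: +{$,a,c}
  S: {$,a,c}  A: {$,a,c}  B: {$,a,c}  C: {$,a,c}
pass 2: (stable)
  S: {$,a,c}  A: {$,a,c}  B: {$,a,c}  C: {$,a,c}

FOLLOW(S) = ["$", "a", "c"]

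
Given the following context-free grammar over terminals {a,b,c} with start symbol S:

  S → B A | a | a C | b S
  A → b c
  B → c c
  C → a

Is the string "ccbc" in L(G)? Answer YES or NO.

Convert to CNF:
  S -> B A | T0 S | T2 C | a
  A -> T0 T1
  B -> T1 T1
  C -> a
  T0 -> b
  T1 -> c
  T2 -> a

CYK fill:
  T[0,0] 'c' = {T1}  orig:{}
  T[1,1] 'c' = {T1}  orig:{}
  T[2,2] 'b' = {T0}  orig:{}
  T[3,3] 'c' = {T1}  orig:{}
  T[0,1] 'cc' = {B}
  T[1,2] 'cb' = ∅
  T[2,3] 'bc' = {A}
  T[0,2] 'ccb' = ∅
  T[1,3] 'cbc' = ∅
  T[0,3] 'ccbc' = {S}

S ∈ T[0,3] ⇒ YES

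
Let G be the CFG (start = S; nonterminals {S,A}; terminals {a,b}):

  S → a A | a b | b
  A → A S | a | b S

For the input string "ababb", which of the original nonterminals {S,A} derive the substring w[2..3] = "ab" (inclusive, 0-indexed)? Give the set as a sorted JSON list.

Convert to CNF:
  S -> T1 A | T1 T0 | b
  A -> A S | T0 S | a
  T0 -> b
  T1 -> a

CYK table (by increasing span) (cells [i..j] with 2 ≤ i ≤ j ≤ 3 only):
  T[2,2] 'a' = {A,T1}  orig:{A}
  T[3,3] 'b' = {S,T0}  orig:{S}
  T[2,3] 'ab' = {A,S}

Original NTs in T[2,3] deriving "ab": ["A", "S"]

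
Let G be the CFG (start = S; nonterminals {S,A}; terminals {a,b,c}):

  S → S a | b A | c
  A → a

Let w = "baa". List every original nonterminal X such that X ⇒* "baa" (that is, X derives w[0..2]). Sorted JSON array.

Convert to CNF:
  S -> S T0 | T1 A | c
  A -> a
  T0 -> a
  T1 -> b

Fill CYK table bottom-up (cells [i..j] with 0 ≤ i ≤ j ≤ 2 only):
  T[0,0] 'b' = {T1}  orig:{}
  T[1,1] 'a' = {A,T0}  orig:{A}
  T[2,2] 'a' = {A,T0}  orig:{A}
  T[0,1] 'ba' = {S}
  T[1,2] 'aa' = ∅
  T[0,2] 'baa' = {S}

Original NTs in T[0,2] deriving "baa": ["S"]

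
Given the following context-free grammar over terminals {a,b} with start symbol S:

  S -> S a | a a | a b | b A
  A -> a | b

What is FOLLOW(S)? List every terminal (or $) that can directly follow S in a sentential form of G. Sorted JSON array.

Compute FIRST by fixpoint:
round 1:
  A via A→a: +{a}
  A via A→b: +{b}
  S via S→a a: +{a}
  S via S→b A: +{b}
  S: {a,b}  A: {a,b}
round 2: — fixpoint
  S: {a,b}  A: {a,b}

FOLLOW iteration:
seed FOLLOW(S) with $
[1]
  S→S a: FOLLOW(S) ⊇ FIRST(a) = {a}; new: +{a}
  S→b A: FOLLOW(A) ⊇ FOLLOW(S) ⊇ {$,a}; new: +{$,a}
  FOLLOW[S]={$,a}  FOLLOW[A]={$,a}
[2] done
  FOLLOW[S]={$,a}  FOLLOW[A]={$,a}

FOLLOW(S) = ["$", "a"]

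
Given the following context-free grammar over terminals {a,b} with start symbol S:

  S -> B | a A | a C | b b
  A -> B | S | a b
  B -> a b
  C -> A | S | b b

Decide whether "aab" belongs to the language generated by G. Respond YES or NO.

Convert to CNF:
  S -> T0 A | T0 C | T0 T1 | T1 T1
  A -> T0 A | T0 C | T0 T1 | T1 T1
  B -> T0 T1
  C -> T0 A | T0 C | T0 T1 | T1 T1
  T0 -> a
  T1 -> b

CYK table (by increasing span):
  T[0,0] 'a' = {T0}  orig:{}
  T[1,1] 'a' = {T0}  orig:{}
  T[2,2] 'b' = {T1}  orig:{}
  T[0,1] 'aa' = ∅
  T[1,2] 'ab' = {A,B,C,S}
  T[0,2] 'aab' = {A,C,S}

S ∈ T[0,2] ⇒ YES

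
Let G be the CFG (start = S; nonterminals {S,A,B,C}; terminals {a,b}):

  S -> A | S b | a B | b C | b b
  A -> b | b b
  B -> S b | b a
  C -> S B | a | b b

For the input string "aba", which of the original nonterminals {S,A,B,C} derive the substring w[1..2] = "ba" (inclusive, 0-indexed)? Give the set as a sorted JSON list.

Convert to CNF:
  S -> S T0 | T0 C | T0 T0 | T1 B | b
  A -> T0 T0 | b
  B -> S T0 | T0 T1
  C -> S B | T0 T0 | a
  T0 -> b
  T1 -> a

Fill CYK table bottom-up (cells [i..j] with 1 ≤ i ≤ j ≤ 2 only):
  cell(1,1) b: {A,S,T0}  orig:{A,S}
  cell(2,2) a: {C,T1}  orig:{C}
  cell(1,2) ba: {B,S}

Original NTs in T[1,2] deriving "ba": ["B", "S"]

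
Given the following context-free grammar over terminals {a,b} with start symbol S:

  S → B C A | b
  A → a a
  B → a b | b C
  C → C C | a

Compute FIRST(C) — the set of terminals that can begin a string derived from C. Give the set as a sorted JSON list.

Compute FIRST by fixpoint:
pass 1:
  A via A→a a: +{a}
  B via B→a b: +{a}
  B via B→b C: +{b}
  C via C→a: +{a}
  S via S→B C A: +{a,b}
  FIRST[S]={a,b}  FIRST[A]={a}  FIRST[B]={a,b}  FIRST[C]={a}
pass 2: — fixpoint
  FIRST[S]={a,b}  FIRST[A]={a}  FIRST[B]={a,b}  FIRST[C]={a}

FIRST(C) = ["a"]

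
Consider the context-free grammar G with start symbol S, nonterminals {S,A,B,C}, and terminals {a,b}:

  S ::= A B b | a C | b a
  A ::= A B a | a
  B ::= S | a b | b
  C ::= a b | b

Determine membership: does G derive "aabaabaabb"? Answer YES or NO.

CNF form of G:
  S -> A X4 | T0 C | T1 T0
  A -> A X2 | a
  B -> A X3 | T0 C | T0 T1 | T1 T0 | b
  C -> T0 T1 | b
  T0 -> a
  T1 -> b
  X2 -> B T0
  X3 -> B T1
  X4 -> B T1

CYK fill:
  [0..0]={A,T0}  "a"  orig:{A}
  [1..1]={A,T0}  "a"  orig:{A}
  [2..2]={B,C,T1}  "b"  orig:{B,C}
  [3..3]={A,T0}  "a"  orig:{A}
  [4..4]={A,T0}  "a"  orig:{A}
  [5..5]={B,C,T1}  "b"  orig:{B,C}
  [6..6]={A,T0}  "a"  orig:{A}
  [7..7]={A,T0}  "a"  orig:{A}
  [8..8]={B,C,T1}  "b"  orig:{B,C}
  [9..9]={B,C,T1}  "b"  orig:{B,C}
  [0..1]=∅  "aa"
  [1..2]={B,C,S}  "ab"
  [2..3]={B,S,X2}  "ba"  orig:{B,S}
  [3..4]=∅  "aa"
  [4..5]={B,C,S}  "ab"
  [5..6]={B,S,X2}  "ba"  orig:{B,S}
  [6..7]=∅  "aa"
  [7..8]={B,C,S}  "ab"
  [8..9]={X3,X4}  "bb"  orig:{}
  [0..2]={B,S}  "aab"
  [1..3]={A,X2}  "aba"  orig:{A}
  [2..4]={X2}  "baa"  orig:{}
  [3..5]={B,S}  "aab"
  [4..6]={A,X2}  "aba"  orig:{A}
  [5..7]={X2}  "baa"  orig:{}
  [6..8]={B,S}  "aab"
  [7..9]={B,S,X3,X4}  "abb"  orig:{B,S}
  [0..3]={A,X2}  "aaba"  orig:{A}
  [1..4]={A}  "abaa"
  [2..5]=∅  "baab"
  [3..6]={A,X2}  "aaba"  orig:{A}
  [4..7]={A}  "abaa"
  [5..8]=∅  "baab"
  [6..9]={B,S,X3,X4}  "aabb"  orig:{B,S}
  [0..4]=∅  "aabaa"
  [1..5]=∅  "abaab"
  [2..6]=∅  "baaba"
  [3..7]=∅  "aabaa"
  [4..8]=∅  "abaab"
  [5..9]=∅  "baabb"
  [0..5]=∅  "aabaab"
  [1..6]={A}  "abaaba"
  [2..7]=∅  "baabaa"
  [3..8]=∅  "aabaab"
  [4..9]={B,S}  "abaabb"
  [0..6]={A}  "aabaaba"
  [1..7]={A}  "abaabaa"
  [2..8]=∅  "baabaab"
  [3..9]={B,S}  "aabaabb"
  [0..7]=∅  "aabaabaa"
  [1..8]=∅  "abaabaab"
  [2..9]=∅  "baabaabb"
  [0..8]=∅  "aabaabaab"
  [1..9]={B,S}  "abaabaabb"
  [0..9]={B,S}  "aabaabaabb"

S ∈ T[0,9] ⇒ YES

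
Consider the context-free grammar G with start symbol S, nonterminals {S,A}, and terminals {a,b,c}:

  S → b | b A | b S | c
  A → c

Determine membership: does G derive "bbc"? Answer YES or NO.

Convert to CNF:
  S -> T0 A | T0 S | b | c
  A -> c
  T0 -> b

CYK table (by increasing span):
  cell(0,0) b: {S,T0}  orig:{S}
  cell(1,1) b: {S,T0}  orig:{S}
  cell(2,2) c: {A,S}
  cell(0,1) bb: {S}
  cell(1,2) bc: {S}
  cell(0,2) bbc: {S}

S ∈ T[0,2] ⇒ YES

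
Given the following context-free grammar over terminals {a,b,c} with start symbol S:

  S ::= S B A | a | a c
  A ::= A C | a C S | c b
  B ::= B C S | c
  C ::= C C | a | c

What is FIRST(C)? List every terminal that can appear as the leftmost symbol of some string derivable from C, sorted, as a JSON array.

FIRST sets, iterate to fixpoint:
[1]
  A via A→a C S: +{a}
  A via A→c b: +{c}
  B via B→c: +{c}
  C via C→a: +{a}
  C via C→c: +{c}
  S via S→a: +{a}
  FIRST[S]={a}  FIRST[A]={a,c}  FIRST[B]={c}  FIRST[C]={a,c}
[2] — fixpoint
  FIRST[S]={a}  FIRST[A]={a,c}  FIRST[B]={c}  FIRST[C]={a,c}

FIRST(C) = ["a", "c"]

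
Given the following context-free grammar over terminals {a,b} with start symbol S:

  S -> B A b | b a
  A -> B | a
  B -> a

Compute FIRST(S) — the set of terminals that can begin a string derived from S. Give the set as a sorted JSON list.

FIRST iteration:
iter 1:
  A via A→a: +{a}
  B via B→a: +{a}
  S via S→B A b: +{a}
  S via S→b a: +{b}
  FIRST[S]={a,b}  FIRST[A]={a}  FIRST[B]={a}
iter 2: done
  FIRST[S]={a,b}  FIRST[A]={a}  FIRST[B]={a}

FIRST(S) = ["a", "b"]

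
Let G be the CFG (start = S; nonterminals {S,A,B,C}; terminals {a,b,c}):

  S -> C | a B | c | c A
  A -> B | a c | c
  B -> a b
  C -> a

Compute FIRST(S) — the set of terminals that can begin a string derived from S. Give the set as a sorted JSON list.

FIRST sets, iterate to fixpoint:
round 1:
  A via A→a c: +{a}
  A via A→c: +{c}
  B via B→a b: +{a}
  C via C→a: +{a}
  S via S→C: +{a}
  S via S→c: +{c}
  FIRST[S]={a,c}  FIRST[A]={a,c}  FIRST[B]={a}  FIRST[C]={a}
round 2: — fixpoint
  FIRST[S]={a,c}  FIRST[A]={a,c}  FIRST[B]={a}  FIRST[C]={a}

FIRST(S) = ["a", "c"]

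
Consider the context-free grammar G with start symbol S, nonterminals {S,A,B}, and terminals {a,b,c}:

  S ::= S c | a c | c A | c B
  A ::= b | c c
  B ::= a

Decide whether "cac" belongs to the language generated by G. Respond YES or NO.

Convert to CNF:
  S -> S T0 | T0 A | T0 B | T1 T0
  A -> T0 T0 | b
  B -> a
  T0 -> c
  T1 -> a

CYK table (by increasing span):
  [0..0]={T0}  "c"  orig:{}
  [1..1]={B,T1}  "a"  orig:{B}
  [2..2]={T0}  "c"  orig:{}
  [0..1]={S}  "ca"
  [1..2]={S}  "ac"
  [0..2]={S}  "cac"

S ∈ T[0,2] ⇒ YES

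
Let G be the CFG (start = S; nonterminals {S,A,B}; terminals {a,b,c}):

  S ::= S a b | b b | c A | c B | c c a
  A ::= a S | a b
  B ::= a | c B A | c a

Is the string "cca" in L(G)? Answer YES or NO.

Convert to CNF:
  S -> S X4 | T1 T1 | T2 A | T2 B | T2 X5
  A -> T0 S | T0 T1
  B -> T2 T0 | T2 X3 | a
  T0 -> a
  T1 -> b
  T2 -> c
  X3 -> B A
  X4 -> T0 T1
  X5 -> T2 T0

Fill CYK table bottom-up:
  T[0,0] 'c' = {T2}  orig:{}
  T[1,1] 'c' = {T2}  orig:{}
  T[2,2] 'a' = {B,T0}  orig:{B}
  T[0,1] 'cc' = ∅
  T[1,2] 'ca' = {B,S,X5}  orig:{B,S}
  T[0,2] 'cca' = {S}

S ∈ T[0,2] ⇒ YES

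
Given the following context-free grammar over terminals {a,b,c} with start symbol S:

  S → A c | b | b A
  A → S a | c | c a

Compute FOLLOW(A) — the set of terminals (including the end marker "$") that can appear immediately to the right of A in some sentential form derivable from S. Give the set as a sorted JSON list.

FIRST iteration:
iter 1:
  A via A→c: +{c}
  S via S→A c: +{c}
  S via S→b: +{b}
  S: {b,c}  A: {c}
iter 2:
  A via A→S a: +{b}
  S: {b,c}  A: {b,c}
iter 3: (stable)
  S: {b,c}  A: {b,c}

FOLLOW iteration:
FOLLOW(S) := {$}
round 1:
  A→S a: FOLLOW(S) ⊇ FIRST(a) = {a}; new: +{a}
  S→A c: FOLLOW(A) ⊇ FIRST(c) = {c}; new: +{c}
  S→b A: FOLLOW(A) ⊇ FOLLOW(S) ⊇ {$,a}; new: +{$,a}
  FOLLOW[S]={$,a}  FOLLOW[A]={$,a,c}
round 2: (stable)
  FOLLOW[S]={$,a}  FOLLOW[A]={$,a,c}

FOLLOW(A) = ["$", "a", "c"]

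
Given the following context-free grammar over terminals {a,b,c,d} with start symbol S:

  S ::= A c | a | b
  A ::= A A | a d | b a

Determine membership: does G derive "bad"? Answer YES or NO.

CNF form of G:
  S -> A T3 | a | b
  A -> A A | T0 T1 | T2 T0
  T0 -> a
  T1 -> d
  T2 -> b
  T3 -> c

CYK fill:
  T[0,0] 'b' = {S,T2}  orig:{S}
  T[1,1] 'a' = {S,T0}  orig:{S}
  T[2,2] 'd' = {T1}  orig:{}
  T[0,1] 'ba' = {A}
  T[1,2] 'ad' = {A}
  T[0,2] 'bad' = ∅

S ∉ T[0,2] ⇒ NO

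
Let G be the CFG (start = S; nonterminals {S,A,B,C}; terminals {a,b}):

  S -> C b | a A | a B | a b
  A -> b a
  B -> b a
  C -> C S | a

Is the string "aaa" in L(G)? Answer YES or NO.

Convert to CNF:
  S -> C T0 | T1 A | T1 B | T1 T0
  A -> T0 T1
  B -> T0 T1
  C -> C S | a
  T0 -> b
  T1 -> a

CYK fill:
  cell(0,0) a: {C,T1}  orig:{C}
  cell(1,1) a: {C,T1}  orig:{C}
  cell(2,2) a: {C,T1}  orig:{C}
  cell(0,1) aa: ∅
  cell(1,2) aa: ∅
  cell(0,2) aaa: ∅

S ∉ T[0,2] ⇒ NO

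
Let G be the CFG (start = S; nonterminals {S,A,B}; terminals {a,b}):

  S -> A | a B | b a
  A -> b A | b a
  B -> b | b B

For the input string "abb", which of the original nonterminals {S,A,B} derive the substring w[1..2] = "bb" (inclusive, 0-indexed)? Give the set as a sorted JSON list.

Convert to CNF:
  S -> T0 A | T0 T1 | T1 B
  A -> T0 A | T0 T1
  B -> T0 B | b
  T0 -> b
  T1 -> a

Fill CYK table bottom-up (cells [i..j] with 1 ≤ i ≤ j ≤ 2 only):
  [1..1]={B,T0}  "b"  orig:{B}
  [2..2]={B,T0}  "b"  orig:{B}
  [1..2]={B}  "bb"

Original NTs in T[1,2] deriving "bb": ["B"]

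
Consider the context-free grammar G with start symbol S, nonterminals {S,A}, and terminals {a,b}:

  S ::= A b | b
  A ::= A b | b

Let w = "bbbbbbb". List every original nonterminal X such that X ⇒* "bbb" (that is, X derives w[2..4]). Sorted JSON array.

Convert to CNF:
  S -> A T0 | b
  A -> A T0 | b
  T0 -> b

CYK table (by increasing span), restricted to cells inside w[2..4]:
  [2..2]={A,S,T0}  "b"  orig:{A,S}
  [3..3]={A,S,T0}  "b"  orig:{A,S}
  [4..4]={A,S,T0}  "b"  orig:{A,S}
  [2..3]={A,S}  "bb"
  [3..4]={A,S}  "bb"
  [2..4]={A,S}  "bbb"

Original NTs in T[2,4] deriving "bbb": ["A", "S"]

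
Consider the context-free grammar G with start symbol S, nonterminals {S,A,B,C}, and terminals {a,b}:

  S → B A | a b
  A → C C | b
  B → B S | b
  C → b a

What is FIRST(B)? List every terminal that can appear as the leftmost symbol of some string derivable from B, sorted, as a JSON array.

Compute FIRST by fixpoint:
iter 1:
  A via A→b: +{b}
  B via B→b: +{b}
  C via C→b a: +{b}
  S via S→B A: +{b}
  S via S→a b: +{a}
  FIRST(S)={a,b}  FIRST(A)={b}  FIRST(B)={b}  FIRST(C)={b}
iter 2: (no change)
  FIRST(S)={a,b}  FIRST(A)={b}  FIRST(B)={b}  FIRST(C)={b}

FIRST(B) = ["b"]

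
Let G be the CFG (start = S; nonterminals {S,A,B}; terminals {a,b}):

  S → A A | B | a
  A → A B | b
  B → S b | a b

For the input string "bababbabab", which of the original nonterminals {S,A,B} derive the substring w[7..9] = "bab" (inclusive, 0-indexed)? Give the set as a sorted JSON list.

Convert to CNF:
  S -> A A | S T0 | T1 T0 | a
  A -> A B | b
  B -> S T0 | T1 T0
  T0 -> b
  T1 -> a

CYK table (by increasing span) (cells [i..j] with 7 ≤ i ≤ j ≤ 9 only):
  T[7,7] 'b' = {A,T0}  orig:{A}
  T[8,8] 'a' = {S,T1}  orig:{S}
  T[9,9] 'b' = {A,T0}  orig:{A}
  T[7,8] 'ba' = ∅
  T[8,9] 'ab' = {B,S}
  T[7,9] 'bab' = {A}

Original NTs in T[7,9] deriving "bab": ["A"]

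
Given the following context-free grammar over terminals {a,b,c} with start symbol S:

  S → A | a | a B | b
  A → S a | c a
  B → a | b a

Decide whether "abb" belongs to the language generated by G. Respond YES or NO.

CNF form of G:
  S -> S T0 | T0 B | T1 T0 | a | b
  A -> S T0 | T1 T0
  B -> T2 T0 | a
  T0 -> a
  T1 -> c
  T2 -> b

CYK fill:
  [0..0]={B,S,T0}  "a"  orig:{B,S}
  [1..1]={S,T2}  "b"  orig:{S}
  [2..2]={S,T2}  "b"  orig:{S}
  [0..1]=∅  "ab"
  [1..2]=∅  "bb"
  [0..2]=∅  "abb"

S ∉ T[0,2] ⇒ NO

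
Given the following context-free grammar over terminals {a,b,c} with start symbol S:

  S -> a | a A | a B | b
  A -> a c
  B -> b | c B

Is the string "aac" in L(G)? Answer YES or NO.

Convert to CNF:
  S -> T0 A | T0 B | a | b
  A -> T0 T1
  B -> T1 B | b
  T0 -> a
  T1 -> c

CYK table (by increasing span):
  [0..0]={S,T0}  "a"  orig:{S}
  [1..1]={S,T0}  "a"  orig:{S}
  [2..2]={T1}  "c"  orig:{}
  [0..1]=∅  "aa"
  [1..2]={A}  "ac"
  [0..2]={S}  "aac"

S ∈ T[0,2] ⇒ YES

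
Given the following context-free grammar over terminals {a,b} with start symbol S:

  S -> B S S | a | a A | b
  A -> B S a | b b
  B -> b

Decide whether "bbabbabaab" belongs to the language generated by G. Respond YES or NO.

CNF form of G:
  S -> B X3 | T0 A | a | b
  A -> B X2 | T1 T1
  B -> b
  T0 -> a
  T1 -> b
  X2 -> S T0
  X3 -> S S

Fill CYK table bottom-up:
  [0..0]={B,S,T1}  "b"  orig:{B,S}
  [1..1]={B,S,T1}  "b"  orig:{B,S}
  [2..2]={S,T0}  "a"  orig:{S}
  [3..3]={B,S,T1}  "b"  orig:{B,S}
  [4..4]={B,S,T1}  "b"  orig:{B,S}
  [5..5]={S,T0}  "a"  orig:{S}
  [6..6]={B,S,T1}  "b"  orig:{B,S}
  [7..7]={S,T0}  "a"  orig:{S}
  [8..8]={S,T0}  "a"  orig:{S}
  [9..9]={B,S,T1}  "b"  orig:{B,S}
  [0..1]={A,X3}  "bb"  orig:{A}
  [1..2]={X2,X3}  "ba"  orig:{}
  [2..3]={X3}  "ab"  orig:{}
  [3..4]={A,X3}  "bb"  orig:{A}
  [4..5]={X2,X3}  "ba"  orig:{}
  [5..6]={X3}  "ab"  orig:{}
  [6..7]={X2,X3}  "ba"  orig:{}
  [7..8]={X2,X3}  "aa"  orig:{}
  [8..9]={X3}  "ab"  orig:{}
  [0..2]={A,S}  "bba"
  [1..3]={S}  "bab"
  [2..4]={S}  "abb"
  [3..5]={A,S}  "bba"
  [4..6]={S}  "bab"
  [5..7]=∅  "aba"
  [6..8]={A,S}  "baa"
  [7..9]=∅  "aab"
  [0..3]={X3}  "bbab"  orig:{}
  [1..4]={X3}  "babb"  orig:{}
  [2..5]={S,X2,X3}  "abba"  orig:{S}
  [3..6]={X3}  "bbab"  orig:{}
  [4..7]={X2,X3}  "baba"  orig:{}
  [5..8]={S,X3}  "abaa"  orig:{S}
  [6..9]={X3}  "baab"  orig:{}
  [0..4]={S}  "bbabb"
  [1..5]={A,S,X3}  "babba"  orig:{A,S}
  [2..6]={X3}  "abbab"  orig:{}
  [3..7]={A,S}  "bbaba"
  [4..8]={S,X3}  "babaa"  orig:{S}
  [5..9]={X3}  "abaab"  orig:{}
  [0..5]={S,X2,X3}  "bbabba"  orig:{S}
  [1..6]={S,X3}  "babbab"  orig:{S}
  [2..7]={S,X3}  "abbaba"  orig:{S}
  [3..8]={S,X2,X3}  "bbabaa"  orig:{S}
  [4..9]={S,X3}  "babaab"  orig:{S}
  [0..6]={S,X3}  "bbabbab"  orig:{S}
  [1..7]={S,X2,X3}  "babbaba"  orig:{S}
  [2..8]={X2,X3}  "abbabaa"  orig:{}
  [3..9]={S,X3}  "bbabaab"  orig:{S}
  [0..7]={A,S,X2,X3}  "bbabbaba"  orig:{A,S}
  [1..8]={A,S,X2,X3}  "babbabaa"  orig:{A,S}
  [2..9]={X3}  "abbabaab"  orig:{}
  [0..8]={A,S,X2,X3}  "bbabbabaa"  orig:{A,S}
  [1..9]={S,X3}  "babbabaab"  orig:{S}
  [0..9]={S,X3}  "bbabbabaab"  orig:{S}

S ∈ T[0,9] ⇒ YES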